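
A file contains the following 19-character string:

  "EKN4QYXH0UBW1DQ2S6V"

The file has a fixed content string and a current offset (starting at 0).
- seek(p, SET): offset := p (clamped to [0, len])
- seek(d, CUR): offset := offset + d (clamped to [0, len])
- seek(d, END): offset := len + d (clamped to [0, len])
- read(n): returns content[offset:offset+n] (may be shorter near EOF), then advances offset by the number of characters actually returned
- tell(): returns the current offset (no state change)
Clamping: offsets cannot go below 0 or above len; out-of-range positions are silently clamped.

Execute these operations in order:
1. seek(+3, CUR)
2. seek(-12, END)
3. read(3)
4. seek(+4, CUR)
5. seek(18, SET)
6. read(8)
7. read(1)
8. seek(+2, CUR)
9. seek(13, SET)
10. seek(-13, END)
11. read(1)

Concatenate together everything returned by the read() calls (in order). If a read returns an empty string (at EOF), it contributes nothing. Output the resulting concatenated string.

After 1 (seek(+3, CUR)): offset=3
After 2 (seek(-12, END)): offset=7
After 3 (read(3)): returned 'H0U', offset=10
After 4 (seek(+4, CUR)): offset=14
After 5 (seek(18, SET)): offset=18
After 6 (read(8)): returned 'V', offset=19
After 7 (read(1)): returned '', offset=19
After 8 (seek(+2, CUR)): offset=19
After 9 (seek(13, SET)): offset=13
After 10 (seek(-13, END)): offset=6
After 11 (read(1)): returned 'X', offset=7

Answer: H0UVX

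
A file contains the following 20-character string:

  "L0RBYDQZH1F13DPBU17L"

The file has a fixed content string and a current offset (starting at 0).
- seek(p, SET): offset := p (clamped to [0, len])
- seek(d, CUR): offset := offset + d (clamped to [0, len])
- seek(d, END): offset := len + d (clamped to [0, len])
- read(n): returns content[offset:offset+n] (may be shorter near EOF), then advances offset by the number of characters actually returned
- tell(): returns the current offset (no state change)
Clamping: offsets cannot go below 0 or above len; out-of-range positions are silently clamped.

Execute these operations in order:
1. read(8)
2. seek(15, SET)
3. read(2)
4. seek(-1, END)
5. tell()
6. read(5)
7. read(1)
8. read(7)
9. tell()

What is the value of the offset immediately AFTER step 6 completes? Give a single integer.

Answer: 20

Derivation:
After 1 (read(8)): returned 'L0RBYDQZ', offset=8
After 2 (seek(15, SET)): offset=15
After 3 (read(2)): returned 'BU', offset=17
After 4 (seek(-1, END)): offset=19
After 5 (tell()): offset=19
After 6 (read(5)): returned 'L', offset=20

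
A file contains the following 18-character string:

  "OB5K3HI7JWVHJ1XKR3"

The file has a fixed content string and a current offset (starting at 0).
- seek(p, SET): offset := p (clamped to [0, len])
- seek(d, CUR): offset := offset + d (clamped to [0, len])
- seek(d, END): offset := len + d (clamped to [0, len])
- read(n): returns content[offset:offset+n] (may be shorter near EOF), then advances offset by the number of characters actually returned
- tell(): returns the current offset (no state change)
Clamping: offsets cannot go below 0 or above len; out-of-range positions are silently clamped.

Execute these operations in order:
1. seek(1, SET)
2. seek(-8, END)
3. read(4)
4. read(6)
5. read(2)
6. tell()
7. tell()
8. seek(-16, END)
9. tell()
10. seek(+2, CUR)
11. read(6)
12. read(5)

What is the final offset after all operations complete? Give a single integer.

Answer: 15

Derivation:
After 1 (seek(1, SET)): offset=1
After 2 (seek(-8, END)): offset=10
After 3 (read(4)): returned 'VHJ1', offset=14
After 4 (read(6)): returned 'XKR3', offset=18
After 5 (read(2)): returned '', offset=18
After 6 (tell()): offset=18
After 7 (tell()): offset=18
After 8 (seek(-16, END)): offset=2
After 9 (tell()): offset=2
After 10 (seek(+2, CUR)): offset=4
After 11 (read(6)): returned '3HI7JW', offset=10
After 12 (read(5)): returned 'VHJ1X', offset=15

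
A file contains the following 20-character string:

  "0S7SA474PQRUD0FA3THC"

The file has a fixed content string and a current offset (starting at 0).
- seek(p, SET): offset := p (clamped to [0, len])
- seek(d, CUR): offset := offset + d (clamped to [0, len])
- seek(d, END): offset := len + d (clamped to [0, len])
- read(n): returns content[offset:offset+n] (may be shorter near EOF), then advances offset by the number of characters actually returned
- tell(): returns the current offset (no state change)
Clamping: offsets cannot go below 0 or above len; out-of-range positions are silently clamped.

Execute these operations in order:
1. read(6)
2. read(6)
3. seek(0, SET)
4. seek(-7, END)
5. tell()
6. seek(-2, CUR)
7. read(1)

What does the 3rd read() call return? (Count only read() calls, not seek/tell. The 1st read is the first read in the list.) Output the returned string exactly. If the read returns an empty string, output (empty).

Answer: U

Derivation:
After 1 (read(6)): returned '0S7SA4', offset=6
After 2 (read(6)): returned '74PQRU', offset=12
After 3 (seek(0, SET)): offset=0
After 4 (seek(-7, END)): offset=13
After 5 (tell()): offset=13
After 6 (seek(-2, CUR)): offset=11
After 7 (read(1)): returned 'U', offset=12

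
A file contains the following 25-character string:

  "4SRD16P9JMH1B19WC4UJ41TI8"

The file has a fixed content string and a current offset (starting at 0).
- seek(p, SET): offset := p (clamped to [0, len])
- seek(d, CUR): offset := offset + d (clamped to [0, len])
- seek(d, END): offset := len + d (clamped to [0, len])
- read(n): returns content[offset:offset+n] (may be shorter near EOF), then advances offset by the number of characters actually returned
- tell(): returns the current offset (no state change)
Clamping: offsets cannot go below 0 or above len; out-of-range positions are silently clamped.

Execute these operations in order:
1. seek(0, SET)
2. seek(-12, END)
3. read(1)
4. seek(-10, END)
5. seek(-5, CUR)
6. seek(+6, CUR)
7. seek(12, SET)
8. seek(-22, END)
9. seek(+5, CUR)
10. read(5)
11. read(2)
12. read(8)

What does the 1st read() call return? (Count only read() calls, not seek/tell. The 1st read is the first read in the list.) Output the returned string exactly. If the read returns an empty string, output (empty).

After 1 (seek(0, SET)): offset=0
After 2 (seek(-12, END)): offset=13
After 3 (read(1)): returned '1', offset=14
After 4 (seek(-10, END)): offset=15
After 5 (seek(-5, CUR)): offset=10
After 6 (seek(+6, CUR)): offset=16
After 7 (seek(12, SET)): offset=12
After 8 (seek(-22, END)): offset=3
After 9 (seek(+5, CUR)): offset=8
After 10 (read(5)): returned 'JMH1B', offset=13
After 11 (read(2)): returned '19', offset=15
After 12 (read(8)): returned 'WC4UJ41T', offset=23

Answer: 1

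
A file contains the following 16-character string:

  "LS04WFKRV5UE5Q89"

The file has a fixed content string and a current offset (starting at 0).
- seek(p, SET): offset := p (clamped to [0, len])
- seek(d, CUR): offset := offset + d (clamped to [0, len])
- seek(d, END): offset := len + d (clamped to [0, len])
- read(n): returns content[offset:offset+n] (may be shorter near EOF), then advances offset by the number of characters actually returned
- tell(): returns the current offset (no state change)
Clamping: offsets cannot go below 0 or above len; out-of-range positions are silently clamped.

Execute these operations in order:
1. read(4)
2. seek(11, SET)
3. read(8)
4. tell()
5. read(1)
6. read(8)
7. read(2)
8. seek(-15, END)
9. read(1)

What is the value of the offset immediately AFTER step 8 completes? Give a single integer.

After 1 (read(4)): returned 'LS04', offset=4
After 2 (seek(11, SET)): offset=11
After 3 (read(8)): returned 'E5Q89', offset=16
After 4 (tell()): offset=16
After 5 (read(1)): returned '', offset=16
After 6 (read(8)): returned '', offset=16
After 7 (read(2)): returned '', offset=16
After 8 (seek(-15, END)): offset=1

Answer: 1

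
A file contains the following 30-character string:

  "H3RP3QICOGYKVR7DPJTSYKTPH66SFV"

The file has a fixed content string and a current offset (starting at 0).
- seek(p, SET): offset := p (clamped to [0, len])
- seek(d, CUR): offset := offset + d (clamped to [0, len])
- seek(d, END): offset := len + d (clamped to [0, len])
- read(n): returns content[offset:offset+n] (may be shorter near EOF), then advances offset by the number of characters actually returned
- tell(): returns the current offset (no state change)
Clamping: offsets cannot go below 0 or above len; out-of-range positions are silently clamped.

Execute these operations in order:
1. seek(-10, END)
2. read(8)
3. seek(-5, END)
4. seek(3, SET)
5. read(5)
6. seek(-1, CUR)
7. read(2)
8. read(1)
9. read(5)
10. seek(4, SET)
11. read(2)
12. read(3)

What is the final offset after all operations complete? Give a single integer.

After 1 (seek(-10, END)): offset=20
After 2 (read(8)): returned 'YKTPH66S', offset=28
After 3 (seek(-5, END)): offset=25
After 4 (seek(3, SET)): offset=3
After 5 (read(5)): returned 'P3QIC', offset=8
After 6 (seek(-1, CUR)): offset=7
After 7 (read(2)): returned 'CO', offset=9
After 8 (read(1)): returned 'G', offset=10
After 9 (read(5)): returned 'YKVR7', offset=15
After 10 (seek(4, SET)): offset=4
After 11 (read(2)): returned '3Q', offset=6
After 12 (read(3)): returned 'ICO', offset=9

Answer: 9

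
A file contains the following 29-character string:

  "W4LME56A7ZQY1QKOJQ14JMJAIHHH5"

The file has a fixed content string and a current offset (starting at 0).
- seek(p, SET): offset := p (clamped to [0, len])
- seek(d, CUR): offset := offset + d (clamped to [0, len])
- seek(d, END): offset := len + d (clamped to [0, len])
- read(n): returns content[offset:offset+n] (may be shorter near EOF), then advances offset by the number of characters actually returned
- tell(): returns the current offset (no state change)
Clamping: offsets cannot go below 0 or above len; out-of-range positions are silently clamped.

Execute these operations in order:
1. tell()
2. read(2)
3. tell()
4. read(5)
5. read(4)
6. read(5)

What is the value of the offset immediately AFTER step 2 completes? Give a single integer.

After 1 (tell()): offset=0
After 2 (read(2)): returned 'W4', offset=2

Answer: 2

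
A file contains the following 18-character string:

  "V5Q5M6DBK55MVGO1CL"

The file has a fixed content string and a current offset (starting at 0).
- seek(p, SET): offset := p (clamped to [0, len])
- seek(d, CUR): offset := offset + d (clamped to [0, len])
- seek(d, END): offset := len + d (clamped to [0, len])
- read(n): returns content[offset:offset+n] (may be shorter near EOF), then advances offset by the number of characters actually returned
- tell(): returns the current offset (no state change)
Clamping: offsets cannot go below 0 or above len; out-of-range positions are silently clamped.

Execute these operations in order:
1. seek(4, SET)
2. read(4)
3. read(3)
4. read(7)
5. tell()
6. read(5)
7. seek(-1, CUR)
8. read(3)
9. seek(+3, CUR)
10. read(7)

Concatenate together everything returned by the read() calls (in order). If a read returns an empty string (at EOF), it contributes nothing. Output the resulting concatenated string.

Answer: M6DBK55MVGO1CLL

Derivation:
After 1 (seek(4, SET)): offset=4
After 2 (read(4)): returned 'M6DB', offset=8
After 3 (read(3)): returned 'K55', offset=11
After 4 (read(7)): returned 'MVGO1CL', offset=18
After 5 (tell()): offset=18
After 6 (read(5)): returned '', offset=18
After 7 (seek(-1, CUR)): offset=17
After 8 (read(3)): returned 'L', offset=18
After 9 (seek(+3, CUR)): offset=18
After 10 (read(7)): returned '', offset=18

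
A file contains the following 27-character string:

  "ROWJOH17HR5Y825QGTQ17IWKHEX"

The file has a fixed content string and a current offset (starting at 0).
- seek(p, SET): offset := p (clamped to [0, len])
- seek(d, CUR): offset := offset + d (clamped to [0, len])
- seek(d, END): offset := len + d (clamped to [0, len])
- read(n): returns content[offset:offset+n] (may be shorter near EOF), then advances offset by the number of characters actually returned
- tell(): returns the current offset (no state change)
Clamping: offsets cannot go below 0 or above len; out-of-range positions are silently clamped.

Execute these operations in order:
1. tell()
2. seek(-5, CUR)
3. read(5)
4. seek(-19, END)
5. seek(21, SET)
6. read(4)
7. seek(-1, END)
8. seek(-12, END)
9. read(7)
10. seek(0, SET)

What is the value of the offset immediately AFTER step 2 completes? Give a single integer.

After 1 (tell()): offset=0
After 2 (seek(-5, CUR)): offset=0

Answer: 0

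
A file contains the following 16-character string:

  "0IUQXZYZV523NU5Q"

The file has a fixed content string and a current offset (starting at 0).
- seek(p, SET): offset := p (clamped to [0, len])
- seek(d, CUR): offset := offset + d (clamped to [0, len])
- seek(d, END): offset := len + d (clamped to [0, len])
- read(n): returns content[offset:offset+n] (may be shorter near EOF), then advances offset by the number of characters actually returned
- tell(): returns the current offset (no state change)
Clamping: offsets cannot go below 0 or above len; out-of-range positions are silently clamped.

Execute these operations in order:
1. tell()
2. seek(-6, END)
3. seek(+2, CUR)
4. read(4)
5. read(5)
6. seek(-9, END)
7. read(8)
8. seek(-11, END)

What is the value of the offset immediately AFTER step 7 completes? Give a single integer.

After 1 (tell()): offset=0
After 2 (seek(-6, END)): offset=10
After 3 (seek(+2, CUR)): offset=12
After 4 (read(4)): returned 'NU5Q', offset=16
After 5 (read(5)): returned '', offset=16
After 6 (seek(-9, END)): offset=7
After 7 (read(8)): returned 'ZV523NU5', offset=15

Answer: 15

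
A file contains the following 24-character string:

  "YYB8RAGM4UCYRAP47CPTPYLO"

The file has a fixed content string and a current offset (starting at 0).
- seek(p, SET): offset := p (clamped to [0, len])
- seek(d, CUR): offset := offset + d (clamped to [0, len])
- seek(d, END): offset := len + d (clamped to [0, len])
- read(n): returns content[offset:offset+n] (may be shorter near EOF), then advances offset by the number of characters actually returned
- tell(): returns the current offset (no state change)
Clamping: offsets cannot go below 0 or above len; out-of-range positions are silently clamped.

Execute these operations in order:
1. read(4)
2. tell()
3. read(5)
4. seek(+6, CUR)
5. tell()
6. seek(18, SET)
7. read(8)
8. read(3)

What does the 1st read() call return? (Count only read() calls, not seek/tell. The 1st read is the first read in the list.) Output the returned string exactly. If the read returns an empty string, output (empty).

After 1 (read(4)): returned 'YYB8', offset=4
After 2 (tell()): offset=4
After 3 (read(5)): returned 'RAGM4', offset=9
After 4 (seek(+6, CUR)): offset=15
After 5 (tell()): offset=15
After 6 (seek(18, SET)): offset=18
After 7 (read(8)): returned 'PTPYLO', offset=24
After 8 (read(3)): returned '', offset=24

Answer: YYB8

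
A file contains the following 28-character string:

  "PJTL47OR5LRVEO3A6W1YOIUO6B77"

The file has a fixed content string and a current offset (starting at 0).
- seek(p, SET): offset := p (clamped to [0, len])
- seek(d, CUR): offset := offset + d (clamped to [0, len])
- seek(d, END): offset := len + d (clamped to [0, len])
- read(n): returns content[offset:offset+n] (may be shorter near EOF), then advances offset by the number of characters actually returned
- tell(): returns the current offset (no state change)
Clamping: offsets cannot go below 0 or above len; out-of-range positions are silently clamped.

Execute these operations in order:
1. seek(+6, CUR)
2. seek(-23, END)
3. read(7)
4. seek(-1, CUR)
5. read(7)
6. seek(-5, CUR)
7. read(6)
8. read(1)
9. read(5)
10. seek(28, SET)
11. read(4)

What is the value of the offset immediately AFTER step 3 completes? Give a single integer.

Answer: 12

Derivation:
After 1 (seek(+6, CUR)): offset=6
After 2 (seek(-23, END)): offset=5
After 3 (read(7)): returned '7OR5LRV', offset=12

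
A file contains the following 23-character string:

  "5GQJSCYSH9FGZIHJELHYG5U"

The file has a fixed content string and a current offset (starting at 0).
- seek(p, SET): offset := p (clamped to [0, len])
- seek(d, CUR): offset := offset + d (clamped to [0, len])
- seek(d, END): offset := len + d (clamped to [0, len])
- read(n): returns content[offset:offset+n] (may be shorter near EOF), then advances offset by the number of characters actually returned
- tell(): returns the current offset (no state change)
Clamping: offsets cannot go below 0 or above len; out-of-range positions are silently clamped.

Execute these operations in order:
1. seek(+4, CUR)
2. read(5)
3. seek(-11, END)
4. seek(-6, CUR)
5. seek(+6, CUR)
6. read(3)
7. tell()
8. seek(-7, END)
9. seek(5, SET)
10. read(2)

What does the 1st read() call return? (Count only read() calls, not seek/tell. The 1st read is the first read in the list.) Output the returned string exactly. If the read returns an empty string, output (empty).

Answer: SCYSH

Derivation:
After 1 (seek(+4, CUR)): offset=4
After 2 (read(5)): returned 'SCYSH', offset=9
After 3 (seek(-11, END)): offset=12
After 4 (seek(-6, CUR)): offset=6
After 5 (seek(+6, CUR)): offset=12
After 6 (read(3)): returned 'ZIH', offset=15
After 7 (tell()): offset=15
After 8 (seek(-7, END)): offset=16
After 9 (seek(5, SET)): offset=5
After 10 (read(2)): returned 'CY', offset=7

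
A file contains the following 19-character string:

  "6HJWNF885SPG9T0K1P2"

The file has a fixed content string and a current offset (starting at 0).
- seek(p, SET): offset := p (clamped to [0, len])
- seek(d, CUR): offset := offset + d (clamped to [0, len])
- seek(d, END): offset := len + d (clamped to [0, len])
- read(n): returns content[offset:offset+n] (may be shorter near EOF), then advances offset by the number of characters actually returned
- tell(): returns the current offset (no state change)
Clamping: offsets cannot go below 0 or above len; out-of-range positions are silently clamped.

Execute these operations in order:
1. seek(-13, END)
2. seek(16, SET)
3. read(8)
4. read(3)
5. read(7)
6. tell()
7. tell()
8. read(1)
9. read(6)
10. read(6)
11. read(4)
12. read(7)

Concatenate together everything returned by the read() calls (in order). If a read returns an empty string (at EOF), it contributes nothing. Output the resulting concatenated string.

Answer: 1P2

Derivation:
After 1 (seek(-13, END)): offset=6
After 2 (seek(16, SET)): offset=16
After 3 (read(8)): returned '1P2', offset=19
After 4 (read(3)): returned '', offset=19
After 5 (read(7)): returned '', offset=19
After 6 (tell()): offset=19
After 7 (tell()): offset=19
After 8 (read(1)): returned '', offset=19
After 9 (read(6)): returned '', offset=19
After 10 (read(6)): returned '', offset=19
After 11 (read(4)): returned '', offset=19
After 12 (read(7)): returned '', offset=19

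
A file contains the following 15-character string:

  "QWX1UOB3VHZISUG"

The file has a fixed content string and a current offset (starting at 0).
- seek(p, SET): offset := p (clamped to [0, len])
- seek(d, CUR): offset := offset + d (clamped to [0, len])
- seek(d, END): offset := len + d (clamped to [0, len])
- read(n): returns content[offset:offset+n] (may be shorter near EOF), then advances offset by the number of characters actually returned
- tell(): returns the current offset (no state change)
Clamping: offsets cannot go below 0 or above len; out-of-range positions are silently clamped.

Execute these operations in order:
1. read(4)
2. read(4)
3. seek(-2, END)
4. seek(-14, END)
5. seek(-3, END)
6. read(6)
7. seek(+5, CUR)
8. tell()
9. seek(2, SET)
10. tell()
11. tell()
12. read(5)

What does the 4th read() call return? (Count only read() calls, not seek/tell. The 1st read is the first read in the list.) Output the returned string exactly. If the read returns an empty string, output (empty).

After 1 (read(4)): returned 'QWX1', offset=4
After 2 (read(4)): returned 'UOB3', offset=8
After 3 (seek(-2, END)): offset=13
After 4 (seek(-14, END)): offset=1
After 5 (seek(-3, END)): offset=12
After 6 (read(6)): returned 'SUG', offset=15
After 7 (seek(+5, CUR)): offset=15
After 8 (tell()): offset=15
After 9 (seek(2, SET)): offset=2
After 10 (tell()): offset=2
After 11 (tell()): offset=2
After 12 (read(5)): returned 'X1UOB', offset=7

Answer: X1UOB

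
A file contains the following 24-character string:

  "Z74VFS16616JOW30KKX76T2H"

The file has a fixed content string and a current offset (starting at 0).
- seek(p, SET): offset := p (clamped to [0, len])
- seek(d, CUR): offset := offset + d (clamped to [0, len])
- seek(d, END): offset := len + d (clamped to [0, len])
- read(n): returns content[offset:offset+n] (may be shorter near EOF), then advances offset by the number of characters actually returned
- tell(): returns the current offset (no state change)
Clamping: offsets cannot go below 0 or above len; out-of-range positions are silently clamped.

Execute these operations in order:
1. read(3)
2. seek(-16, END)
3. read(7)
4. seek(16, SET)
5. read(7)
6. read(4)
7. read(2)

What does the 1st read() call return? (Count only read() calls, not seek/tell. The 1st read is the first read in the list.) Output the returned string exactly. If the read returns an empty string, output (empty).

Answer: Z74

Derivation:
After 1 (read(3)): returned 'Z74', offset=3
After 2 (seek(-16, END)): offset=8
After 3 (read(7)): returned '616JOW3', offset=15
After 4 (seek(16, SET)): offset=16
After 5 (read(7)): returned 'KKX76T2', offset=23
After 6 (read(4)): returned 'H', offset=24
After 7 (read(2)): returned '', offset=24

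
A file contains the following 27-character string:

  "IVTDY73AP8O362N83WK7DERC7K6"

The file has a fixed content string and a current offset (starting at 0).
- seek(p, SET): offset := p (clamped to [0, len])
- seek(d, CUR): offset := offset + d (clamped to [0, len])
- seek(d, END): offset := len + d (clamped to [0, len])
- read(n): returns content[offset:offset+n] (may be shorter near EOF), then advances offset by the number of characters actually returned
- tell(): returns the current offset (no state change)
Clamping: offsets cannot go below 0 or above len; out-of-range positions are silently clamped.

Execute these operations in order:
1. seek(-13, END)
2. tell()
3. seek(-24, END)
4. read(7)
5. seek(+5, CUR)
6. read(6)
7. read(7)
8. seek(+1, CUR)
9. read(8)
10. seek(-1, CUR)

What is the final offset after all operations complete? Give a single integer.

Answer: 26

Derivation:
After 1 (seek(-13, END)): offset=14
After 2 (tell()): offset=14
After 3 (seek(-24, END)): offset=3
After 4 (read(7)): returned 'DY73AP8', offset=10
After 5 (seek(+5, CUR)): offset=15
After 6 (read(6)): returned '83WK7D', offset=21
After 7 (read(7)): returned 'ERC7K6', offset=27
After 8 (seek(+1, CUR)): offset=27
After 9 (read(8)): returned '', offset=27
After 10 (seek(-1, CUR)): offset=26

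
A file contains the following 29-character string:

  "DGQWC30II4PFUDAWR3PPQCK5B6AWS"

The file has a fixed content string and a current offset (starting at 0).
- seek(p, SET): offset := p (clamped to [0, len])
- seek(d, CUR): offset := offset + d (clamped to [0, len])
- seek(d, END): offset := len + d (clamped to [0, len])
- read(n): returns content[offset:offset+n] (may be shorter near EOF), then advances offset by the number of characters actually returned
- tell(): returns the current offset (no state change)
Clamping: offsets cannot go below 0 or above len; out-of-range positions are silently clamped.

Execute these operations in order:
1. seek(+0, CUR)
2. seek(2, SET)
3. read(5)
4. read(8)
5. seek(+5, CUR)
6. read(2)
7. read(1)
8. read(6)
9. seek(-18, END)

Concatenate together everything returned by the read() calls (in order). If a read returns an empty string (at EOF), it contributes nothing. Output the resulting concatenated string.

After 1 (seek(+0, CUR)): offset=0
After 2 (seek(2, SET)): offset=2
After 3 (read(5)): returned 'QWC30', offset=7
After 4 (read(8)): returned 'II4PFUDA', offset=15
After 5 (seek(+5, CUR)): offset=20
After 6 (read(2)): returned 'QC', offset=22
After 7 (read(1)): returned 'K', offset=23
After 8 (read(6)): returned '5B6AWS', offset=29
After 9 (seek(-18, END)): offset=11

Answer: QWC30II4PFUDAQCK5B6AWS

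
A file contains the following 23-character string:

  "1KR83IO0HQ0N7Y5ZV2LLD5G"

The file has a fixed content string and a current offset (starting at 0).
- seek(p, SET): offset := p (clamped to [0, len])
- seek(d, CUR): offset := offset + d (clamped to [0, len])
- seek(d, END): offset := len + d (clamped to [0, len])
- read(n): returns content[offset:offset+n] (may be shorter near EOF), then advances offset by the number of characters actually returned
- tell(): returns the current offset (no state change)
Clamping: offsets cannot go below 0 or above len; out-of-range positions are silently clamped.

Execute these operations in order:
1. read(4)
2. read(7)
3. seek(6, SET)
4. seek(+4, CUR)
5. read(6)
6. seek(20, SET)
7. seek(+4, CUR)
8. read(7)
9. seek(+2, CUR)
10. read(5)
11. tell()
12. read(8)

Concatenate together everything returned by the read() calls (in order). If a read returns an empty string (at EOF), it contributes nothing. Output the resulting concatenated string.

Answer: 1KR83IO0HQ00N7Y5Z

Derivation:
After 1 (read(4)): returned '1KR8', offset=4
After 2 (read(7)): returned '3IO0HQ0', offset=11
After 3 (seek(6, SET)): offset=6
After 4 (seek(+4, CUR)): offset=10
After 5 (read(6)): returned '0N7Y5Z', offset=16
After 6 (seek(20, SET)): offset=20
After 7 (seek(+4, CUR)): offset=23
After 8 (read(7)): returned '', offset=23
After 9 (seek(+2, CUR)): offset=23
After 10 (read(5)): returned '', offset=23
After 11 (tell()): offset=23
After 12 (read(8)): returned '', offset=23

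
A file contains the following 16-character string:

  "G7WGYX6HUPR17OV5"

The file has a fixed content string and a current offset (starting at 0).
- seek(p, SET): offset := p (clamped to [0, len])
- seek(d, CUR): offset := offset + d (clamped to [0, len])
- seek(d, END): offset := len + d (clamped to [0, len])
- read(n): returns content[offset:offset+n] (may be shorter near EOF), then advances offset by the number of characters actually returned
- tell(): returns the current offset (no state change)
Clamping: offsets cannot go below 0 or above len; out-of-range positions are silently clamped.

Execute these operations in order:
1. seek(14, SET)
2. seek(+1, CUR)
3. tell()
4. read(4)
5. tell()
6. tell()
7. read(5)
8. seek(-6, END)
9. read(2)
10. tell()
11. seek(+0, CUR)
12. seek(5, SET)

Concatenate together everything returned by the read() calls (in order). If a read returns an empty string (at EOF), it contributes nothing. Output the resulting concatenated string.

Answer: 5R1

Derivation:
After 1 (seek(14, SET)): offset=14
After 2 (seek(+1, CUR)): offset=15
After 3 (tell()): offset=15
After 4 (read(4)): returned '5', offset=16
After 5 (tell()): offset=16
After 6 (tell()): offset=16
After 7 (read(5)): returned '', offset=16
After 8 (seek(-6, END)): offset=10
After 9 (read(2)): returned 'R1', offset=12
After 10 (tell()): offset=12
After 11 (seek(+0, CUR)): offset=12
After 12 (seek(5, SET)): offset=5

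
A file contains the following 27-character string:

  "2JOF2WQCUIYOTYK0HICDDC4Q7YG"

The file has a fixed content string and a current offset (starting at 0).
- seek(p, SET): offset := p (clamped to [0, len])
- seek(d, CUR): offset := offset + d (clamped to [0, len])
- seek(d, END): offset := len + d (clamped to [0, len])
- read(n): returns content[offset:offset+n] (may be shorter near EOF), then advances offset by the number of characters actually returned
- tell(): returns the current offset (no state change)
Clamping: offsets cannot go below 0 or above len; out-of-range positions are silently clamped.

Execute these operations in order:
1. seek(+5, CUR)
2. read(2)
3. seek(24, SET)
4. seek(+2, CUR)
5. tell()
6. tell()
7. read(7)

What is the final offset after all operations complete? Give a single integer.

After 1 (seek(+5, CUR)): offset=5
After 2 (read(2)): returned 'WQ', offset=7
After 3 (seek(24, SET)): offset=24
After 4 (seek(+2, CUR)): offset=26
After 5 (tell()): offset=26
After 6 (tell()): offset=26
After 7 (read(7)): returned 'G', offset=27

Answer: 27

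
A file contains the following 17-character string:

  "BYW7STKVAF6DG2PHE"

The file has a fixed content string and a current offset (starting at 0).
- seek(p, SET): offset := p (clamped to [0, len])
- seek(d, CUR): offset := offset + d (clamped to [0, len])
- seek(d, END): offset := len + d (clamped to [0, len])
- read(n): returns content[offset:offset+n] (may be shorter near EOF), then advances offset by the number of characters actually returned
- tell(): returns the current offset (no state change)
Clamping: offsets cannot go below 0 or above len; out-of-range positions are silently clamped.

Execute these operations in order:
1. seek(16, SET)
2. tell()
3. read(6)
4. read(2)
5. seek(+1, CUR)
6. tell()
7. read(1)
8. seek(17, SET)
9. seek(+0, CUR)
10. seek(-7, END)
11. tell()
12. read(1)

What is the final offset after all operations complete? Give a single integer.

Answer: 11

Derivation:
After 1 (seek(16, SET)): offset=16
After 2 (tell()): offset=16
After 3 (read(6)): returned 'E', offset=17
After 4 (read(2)): returned '', offset=17
After 5 (seek(+1, CUR)): offset=17
After 6 (tell()): offset=17
After 7 (read(1)): returned '', offset=17
After 8 (seek(17, SET)): offset=17
After 9 (seek(+0, CUR)): offset=17
After 10 (seek(-7, END)): offset=10
After 11 (tell()): offset=10
After 12 (read(1)): returned '6', offset=11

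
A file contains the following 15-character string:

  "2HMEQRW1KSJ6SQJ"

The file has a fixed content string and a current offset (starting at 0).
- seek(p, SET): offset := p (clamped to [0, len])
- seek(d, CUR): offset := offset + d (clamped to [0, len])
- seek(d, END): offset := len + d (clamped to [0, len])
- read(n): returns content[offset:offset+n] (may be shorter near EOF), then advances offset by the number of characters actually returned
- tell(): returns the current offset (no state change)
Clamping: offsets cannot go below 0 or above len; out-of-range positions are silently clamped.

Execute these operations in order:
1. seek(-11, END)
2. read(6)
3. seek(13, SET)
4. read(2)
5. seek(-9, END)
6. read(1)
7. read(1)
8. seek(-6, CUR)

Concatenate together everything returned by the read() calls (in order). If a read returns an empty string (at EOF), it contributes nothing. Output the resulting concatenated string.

Answer: QRW1KSQJW1

Derivation:
After 1 (seek(-11, END)): offset=4
After 2 (read(6)): returned 'QRW1KS', offset=10
After 3 (seek(13, SET)): offset=13
After 4 (read(2)): returned 'QJ', offset=15
After 5 (seek(-9, END)): offset=6
After 6 (read(1)): returned 'W', offset=7
After 7 (read(1)): returned '1', offset=8
After 8 (seek(-6, CUR)): offset=2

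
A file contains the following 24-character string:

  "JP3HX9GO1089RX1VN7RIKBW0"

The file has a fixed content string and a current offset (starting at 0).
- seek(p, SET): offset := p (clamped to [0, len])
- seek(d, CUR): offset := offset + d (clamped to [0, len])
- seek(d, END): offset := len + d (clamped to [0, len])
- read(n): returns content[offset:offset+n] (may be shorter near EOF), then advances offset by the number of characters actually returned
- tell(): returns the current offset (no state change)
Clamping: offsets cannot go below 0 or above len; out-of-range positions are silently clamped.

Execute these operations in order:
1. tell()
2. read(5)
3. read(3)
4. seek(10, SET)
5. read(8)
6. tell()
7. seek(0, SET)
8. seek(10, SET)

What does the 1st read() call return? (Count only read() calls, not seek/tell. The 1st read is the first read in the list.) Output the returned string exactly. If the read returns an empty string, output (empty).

Answer: JP3HX

Derivation:
After 1 (tell()): offset=0
After 2 (read(5)): returned 'JP3HX', offset=5
After 3 (read(3)): returned '9GO', offset=8
After 4 (seek(10, SET)): offset=10
After 5 (read(8)): returned '89RX1VN7', offset=18
After 6 (tell()): offset=18
After 7 (seek(0, SET)): offset=0
After 8 (seek(10, SET)): offset=10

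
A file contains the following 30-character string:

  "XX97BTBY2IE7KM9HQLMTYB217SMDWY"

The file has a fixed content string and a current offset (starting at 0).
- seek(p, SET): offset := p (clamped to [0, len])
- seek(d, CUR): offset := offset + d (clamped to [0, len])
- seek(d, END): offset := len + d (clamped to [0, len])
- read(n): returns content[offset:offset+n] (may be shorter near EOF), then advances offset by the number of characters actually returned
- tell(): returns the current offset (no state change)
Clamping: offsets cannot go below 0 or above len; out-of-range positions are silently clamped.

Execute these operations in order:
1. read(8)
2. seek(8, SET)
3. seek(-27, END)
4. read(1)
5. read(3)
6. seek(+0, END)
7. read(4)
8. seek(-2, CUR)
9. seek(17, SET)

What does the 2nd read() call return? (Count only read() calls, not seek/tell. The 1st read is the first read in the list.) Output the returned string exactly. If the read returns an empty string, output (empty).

After 1 (read(8)): returned 'XX97BTBY', offset=8
After 2 (seek(8, SET)): offset=8
After 3 (seek(-27, END)): offset=3
After 4 (read(1)): returned '7', offset=4
After 5 (read(3)): returned 'BTB', offset=7
After 6 (seek(+0, END)): offset=30
After 7 (read(4)): returned '', offset=30
After 8 (seek(-2, CUR)): offset=28
After 9 (seek(17, SET)): offset=17

Answer: 7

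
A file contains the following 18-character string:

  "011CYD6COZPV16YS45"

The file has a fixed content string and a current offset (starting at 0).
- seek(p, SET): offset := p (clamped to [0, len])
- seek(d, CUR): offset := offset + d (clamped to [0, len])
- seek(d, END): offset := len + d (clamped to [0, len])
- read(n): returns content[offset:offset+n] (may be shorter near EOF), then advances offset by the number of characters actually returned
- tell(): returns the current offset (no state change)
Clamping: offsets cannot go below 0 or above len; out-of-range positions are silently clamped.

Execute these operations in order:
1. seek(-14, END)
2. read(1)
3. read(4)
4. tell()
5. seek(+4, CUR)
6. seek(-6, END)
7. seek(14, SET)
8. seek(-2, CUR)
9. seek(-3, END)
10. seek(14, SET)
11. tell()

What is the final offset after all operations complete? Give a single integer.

After 1 (seek(-14, END)): offset=4
After 2 (read(1)): returned 'Y', offset=5
After 3 (read(4)): returned 'D6CO', offset=9
After 4 (tell()): offset=9
After 5 (seek(+4, CUR)): offset=13
After 6 (seek(-6, END)): offset=12
After 7 (seek(14, SET)): offset=14
After 8 (seek(-2, CUR)): offset=12
After 9 (seek(-3, END)): offset=15
After 10 (seek(14, SET)): offset=14
After 11 (tell()): offset=14

Answer: 14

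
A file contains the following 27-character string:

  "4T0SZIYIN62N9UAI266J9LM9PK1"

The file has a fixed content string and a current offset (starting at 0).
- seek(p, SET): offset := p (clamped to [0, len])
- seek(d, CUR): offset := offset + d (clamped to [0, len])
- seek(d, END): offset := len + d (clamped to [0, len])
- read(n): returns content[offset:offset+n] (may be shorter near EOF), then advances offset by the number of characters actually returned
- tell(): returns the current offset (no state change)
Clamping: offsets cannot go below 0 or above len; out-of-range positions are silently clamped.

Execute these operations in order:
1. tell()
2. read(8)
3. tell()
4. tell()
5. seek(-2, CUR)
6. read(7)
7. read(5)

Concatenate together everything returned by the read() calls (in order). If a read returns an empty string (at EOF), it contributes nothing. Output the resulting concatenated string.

Answer: 4T0SZIYIYIN62N9UAI26

Derivation:
After 1 (tell()): offset=0
After 2 (read(8)): returned '4T0SZIYI', offset=8
After 3 (tell()): offset=8
After 4 (tell()): offset=8
After 5 (seek(-2, CUR)): offset=6
After 6 (read(7)): returned 'YIN62N9', offset=13
After 7 (read(5)): returned 'UAI26', offset=18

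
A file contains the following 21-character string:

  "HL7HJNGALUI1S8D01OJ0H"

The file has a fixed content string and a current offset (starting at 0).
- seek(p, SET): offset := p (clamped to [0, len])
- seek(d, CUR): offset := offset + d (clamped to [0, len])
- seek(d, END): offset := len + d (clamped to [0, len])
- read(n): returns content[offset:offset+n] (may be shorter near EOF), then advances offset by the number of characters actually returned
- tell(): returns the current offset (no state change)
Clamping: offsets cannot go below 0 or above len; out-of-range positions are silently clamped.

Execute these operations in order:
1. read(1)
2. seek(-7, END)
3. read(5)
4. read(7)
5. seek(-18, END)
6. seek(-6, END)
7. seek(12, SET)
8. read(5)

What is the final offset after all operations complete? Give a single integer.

After 1 (read(1)): returned 'H', offset=1
After 2 (seek(-7, END)): offset=14
After 3 (read(5)): returned 'D01OJ', offset=19
After 4 (read(7)): returned '0H', offset=21
After 5 (seek(-18, END)): offset=3
After 6 (seek(-6, END)): offset=15
After 7 (seek(12, SET)): offset=12
After 8 (read(5)): returned 'S8D01', offset=17

Answer: 17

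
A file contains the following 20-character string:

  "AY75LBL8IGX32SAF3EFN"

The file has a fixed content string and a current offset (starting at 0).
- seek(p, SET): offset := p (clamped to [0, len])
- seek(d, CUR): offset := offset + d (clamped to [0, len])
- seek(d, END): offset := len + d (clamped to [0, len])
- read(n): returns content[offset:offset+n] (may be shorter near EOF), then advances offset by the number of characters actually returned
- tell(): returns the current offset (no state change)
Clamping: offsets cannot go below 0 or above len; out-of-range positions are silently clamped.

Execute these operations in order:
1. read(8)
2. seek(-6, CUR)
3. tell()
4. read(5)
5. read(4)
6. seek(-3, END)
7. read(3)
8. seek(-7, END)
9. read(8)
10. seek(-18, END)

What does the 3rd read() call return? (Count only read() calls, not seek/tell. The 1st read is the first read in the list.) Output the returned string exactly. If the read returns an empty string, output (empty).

Answer: 8IGX

Derivation:
After 1 (read(8)): returned 'AY75LBL8', offset=8
After 2 (seek(-6, CUR)): offset=2
After 3 (tell()): offset=2
After 4 (read(5)): returned '75LBL', offset=7
After 5 (read(4)): returned '8IGX', offset=11
After 6 (seek(-3, END)): offset=17
After 7 (read(3)): returned 'EFN', offset=20
After 8 (seek(-7, END)): offset=13
After 9 (read(8)): returned 'SAF3EFN', offset=20
After 10 (seek(-18, END)): offset=2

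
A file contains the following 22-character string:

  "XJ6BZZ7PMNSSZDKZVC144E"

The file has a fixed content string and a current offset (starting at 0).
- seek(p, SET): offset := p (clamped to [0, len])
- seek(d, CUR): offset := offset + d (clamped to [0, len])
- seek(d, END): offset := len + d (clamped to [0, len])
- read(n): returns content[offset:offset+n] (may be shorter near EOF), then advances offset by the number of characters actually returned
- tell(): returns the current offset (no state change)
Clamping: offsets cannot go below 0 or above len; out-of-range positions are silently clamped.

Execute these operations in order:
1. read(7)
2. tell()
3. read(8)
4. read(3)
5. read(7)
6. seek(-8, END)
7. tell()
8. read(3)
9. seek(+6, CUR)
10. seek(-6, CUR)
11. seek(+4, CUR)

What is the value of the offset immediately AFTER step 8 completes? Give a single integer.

Answer: 17

Derivation:
After 1 (read(7)): returned 'XJ6BZZ7', offset=7
After 2 (tell()): offset=7
After 3 (read(8)): returned 'PMNSSZDK', offset=15
After 4 (read(3)): returned 'ZVC', offset=18
After 5 (read(7)): returned '144E', offset=22
After 6 (seek(-8, END)): offset=14
After 7 (tell()): offset=14
After 8 (read(3)): returned 'KZV', offset=17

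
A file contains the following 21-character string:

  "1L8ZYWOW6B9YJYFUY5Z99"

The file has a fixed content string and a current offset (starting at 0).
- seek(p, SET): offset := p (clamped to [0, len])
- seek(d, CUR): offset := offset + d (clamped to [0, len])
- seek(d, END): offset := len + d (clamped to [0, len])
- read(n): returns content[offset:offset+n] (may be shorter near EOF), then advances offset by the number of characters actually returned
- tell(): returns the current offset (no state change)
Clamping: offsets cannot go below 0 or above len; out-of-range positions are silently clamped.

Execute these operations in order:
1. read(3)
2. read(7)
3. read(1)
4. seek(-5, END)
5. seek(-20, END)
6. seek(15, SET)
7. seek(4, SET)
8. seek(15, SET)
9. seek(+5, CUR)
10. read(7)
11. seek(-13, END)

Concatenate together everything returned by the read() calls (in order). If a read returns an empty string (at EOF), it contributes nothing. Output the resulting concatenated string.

Answer: 1L8ZYWOW6B99

Derivation:
After 1 (read(3)): returned '1L8', offset=3
After 2 (read(7)): returned 'ZYWOW6B', offset=10
After 3 (read(1)): returned '9', offset=11
After 4 (seek(-5, END)): offset=16
After 5 (seek(-20, END)): offset=1
After 6 (seek(15, SET)): offset=15
After 7 (seek(4, SET)): offset=4
After 8 (seek(15, SET)): offset=15
After 9 (seek(+5, CUR)): offset=20
After 10 (read(7)): returned '9', offset=21
After 11 (seek(-13, END)): offset=8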